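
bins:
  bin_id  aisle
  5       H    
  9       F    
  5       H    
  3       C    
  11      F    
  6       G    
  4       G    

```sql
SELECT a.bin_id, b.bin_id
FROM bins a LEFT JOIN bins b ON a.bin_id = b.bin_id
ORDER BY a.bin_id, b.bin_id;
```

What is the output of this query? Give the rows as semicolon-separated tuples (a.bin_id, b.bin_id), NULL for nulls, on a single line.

(3, 3); (4, 4); (5, 5); (5, 5); (5, 5); (5, 5); (6, 6); (9, 9); (11, 11)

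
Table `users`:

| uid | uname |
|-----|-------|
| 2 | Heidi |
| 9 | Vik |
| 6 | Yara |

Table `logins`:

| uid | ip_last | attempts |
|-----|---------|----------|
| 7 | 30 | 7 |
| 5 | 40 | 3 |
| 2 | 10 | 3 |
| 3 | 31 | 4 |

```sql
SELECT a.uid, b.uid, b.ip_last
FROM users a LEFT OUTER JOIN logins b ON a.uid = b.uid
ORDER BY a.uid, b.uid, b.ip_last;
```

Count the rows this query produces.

3

LEFT JOIN keeps every row from `users`; unmatched rows get NULL for `logins`'s columns.
Matching on a.uid = b.uid.
- uid=2: 1 matching b row(s), so 1 row(s) emitted.
- uid=9: no b row matches, row kept with b columns NULL.
- uid=6: no b row matches, row kept with b columns NULL.
Total: 1 matched + 2 padded = 3 rows.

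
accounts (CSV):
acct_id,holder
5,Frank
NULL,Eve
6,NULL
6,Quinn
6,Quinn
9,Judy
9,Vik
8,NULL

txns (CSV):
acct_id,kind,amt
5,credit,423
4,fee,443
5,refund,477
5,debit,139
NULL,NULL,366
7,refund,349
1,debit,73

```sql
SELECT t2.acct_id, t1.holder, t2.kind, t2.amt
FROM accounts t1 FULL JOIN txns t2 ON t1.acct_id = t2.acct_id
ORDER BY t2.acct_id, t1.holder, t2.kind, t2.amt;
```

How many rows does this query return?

FULL OUTER JOIN keeps every row from both sides; unmatched rows get NULL for the other side's columns.
Matching on t1.acct_id = t2.acct_id. A NULL in a compared column never satisfies the condition.
Matched pairs: 3; unmatched t1 rows kept: 7; unmatched t2 rows kept: 4.
Total: 3 matched + 11 padded = 14 rows.

14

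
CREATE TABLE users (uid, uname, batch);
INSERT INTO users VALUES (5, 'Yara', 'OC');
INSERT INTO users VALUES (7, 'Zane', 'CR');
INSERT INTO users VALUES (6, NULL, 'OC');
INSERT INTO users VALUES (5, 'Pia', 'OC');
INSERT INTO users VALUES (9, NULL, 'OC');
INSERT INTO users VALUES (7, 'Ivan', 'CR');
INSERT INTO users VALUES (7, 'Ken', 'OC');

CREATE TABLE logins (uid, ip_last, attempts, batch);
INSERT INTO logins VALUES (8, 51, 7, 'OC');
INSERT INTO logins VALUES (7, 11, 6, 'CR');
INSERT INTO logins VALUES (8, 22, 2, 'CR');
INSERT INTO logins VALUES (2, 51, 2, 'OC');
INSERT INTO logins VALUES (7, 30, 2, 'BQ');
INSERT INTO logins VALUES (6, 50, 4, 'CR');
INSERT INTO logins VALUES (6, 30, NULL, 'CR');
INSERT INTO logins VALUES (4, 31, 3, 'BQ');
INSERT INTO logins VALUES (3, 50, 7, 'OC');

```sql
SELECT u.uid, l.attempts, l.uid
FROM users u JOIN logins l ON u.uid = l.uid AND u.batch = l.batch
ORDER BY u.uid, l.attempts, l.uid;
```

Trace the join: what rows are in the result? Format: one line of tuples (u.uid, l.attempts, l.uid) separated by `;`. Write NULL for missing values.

(7, 6, 7); (7, 6, 7)

INNER JOIN keeps only pairs where the ON condition holds.
Matching on u.uid = l.uid AND u.batch = l.batch.
- u (uid=5, batch=OC) has no partner → excluded.
- u (uid=7, batch=CR) pairs with 1 row(s) of l.
- u (uid=6, batch=OC) has no partner → excluded.
- u (uid=5, batch=OC) has no partner → excluded.
- u (uid=9, batch=OC) has no partner → excluded.
- u (uid=7, batch=CR) pairs with 1 row(s) of l.
- u (uid=7, batch=OC) has no partner → excluded.
After projecting and ordering:
u.uid | l.attempts | l.uid
7 | 6 | 7
7 | 6 | 7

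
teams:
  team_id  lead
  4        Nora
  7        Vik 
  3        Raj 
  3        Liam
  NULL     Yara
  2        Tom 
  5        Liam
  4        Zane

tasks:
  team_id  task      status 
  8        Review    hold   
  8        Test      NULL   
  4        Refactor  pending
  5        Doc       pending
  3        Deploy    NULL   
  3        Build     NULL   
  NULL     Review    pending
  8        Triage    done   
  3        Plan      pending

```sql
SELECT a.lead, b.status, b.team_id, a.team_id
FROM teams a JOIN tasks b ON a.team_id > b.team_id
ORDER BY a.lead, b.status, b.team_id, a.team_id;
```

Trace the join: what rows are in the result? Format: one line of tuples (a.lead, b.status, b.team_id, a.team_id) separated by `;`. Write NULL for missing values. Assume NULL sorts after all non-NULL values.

(Liam, pending, 3, 5); (Liam, pending, 4, 5); (Liam, NULL, 3, 5); (Liam, NULL, 3, 5); (Nora, pending, 3, 4); (Nora, NULL, 3, 4); (Nora, NULL, 3, 4); (Vik, pending, 3, 7); (Vik, pending, 4, 7); (Vik, pending, 5, 7); (Vik, NULL, 3, 7); (Vik, NULL, 3, 7); (Zane, pending, 3, 4); (Zane, NULL, 3, 4); (Zane, NULL, 3, 4)

INNER JOIN keeps only pairs where the ON condition holds.
Matching on a.team_id > b.team_id. A NULL in a compared column never satisfies the condition.
- a (team_id=4) pairs with 3 row(s) of b.
- a (team_id=7) pairs with 5 row(s) of b.
- a (team_id=3) has no partner → excluded.
- a (team_id=3) has no partner → excluded.
- a (team_id=NULL) has no partner → excluded.
- a (team_id=2) has no partner → excluded.
- a (team_id=5) pairs with 4 row(s) of b.
- a (team_id=4) pairs with 3 row(s) of b.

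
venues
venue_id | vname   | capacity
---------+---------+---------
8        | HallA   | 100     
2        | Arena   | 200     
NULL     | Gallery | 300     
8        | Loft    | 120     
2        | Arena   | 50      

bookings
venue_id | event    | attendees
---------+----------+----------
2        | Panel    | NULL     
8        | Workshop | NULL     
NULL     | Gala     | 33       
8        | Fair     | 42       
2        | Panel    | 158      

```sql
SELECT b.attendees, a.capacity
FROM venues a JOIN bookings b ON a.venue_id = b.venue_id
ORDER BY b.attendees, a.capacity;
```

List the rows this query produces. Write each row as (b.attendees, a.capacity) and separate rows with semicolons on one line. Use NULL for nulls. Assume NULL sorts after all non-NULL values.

(42, 100); (42, 120); (158, 50); (158, 200); (NULL, 50); (NULL, 100); (NULL, 120); (NULL, 200)

INNER JOIN keeps only pairs where the ON condition holds.
Matching on a.venue_id = b.venue_id. A NULL in a compared column never satisfies the condition.
- a row (venue_id=8): matches 2 b row(s) → 2 output row(s).
- a row (venue_id=2): matches 2 b row(s) → 2 output row(s).
- a row (venue_id=NULL): no match → dropped.
- a row (venue_id=8): matches 2 b row(s) → 2 output row(s).
- a row (venue_id=2): matches 2 b row(s) → 2 output row(s).
After projecting and ordering:
b.attendees | a.capacity
42 | 100
42 | 120
158 | 50
158 | 200
NULL | 50
NULL | 100
NULL | 120
NULL | 200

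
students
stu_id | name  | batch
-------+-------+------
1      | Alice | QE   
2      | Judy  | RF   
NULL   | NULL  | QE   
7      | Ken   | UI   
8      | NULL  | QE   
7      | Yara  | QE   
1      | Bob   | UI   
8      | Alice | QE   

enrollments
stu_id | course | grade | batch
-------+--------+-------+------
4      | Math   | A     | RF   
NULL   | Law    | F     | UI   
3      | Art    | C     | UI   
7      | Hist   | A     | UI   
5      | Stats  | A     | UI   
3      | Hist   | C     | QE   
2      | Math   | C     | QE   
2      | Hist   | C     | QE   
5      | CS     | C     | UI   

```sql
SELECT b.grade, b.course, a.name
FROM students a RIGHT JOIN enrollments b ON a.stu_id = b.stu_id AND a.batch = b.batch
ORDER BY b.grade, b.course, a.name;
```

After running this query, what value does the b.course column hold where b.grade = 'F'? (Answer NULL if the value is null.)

Law

RIGHT JOIN keeps every row from `enrollments`; unmatched rows get NULL for `students`'s columns.
Matching on a.stu_id = b.stu_id AND a.batch = b.batch. A NULL in a compared column never satisfies the condition.
- a[0] stu_id=1, batch=QE → no match.
- a[1] stu_id=2, batch=RF → no match.
- a[2] stu_id=NULL, batch=QE → no match.
- a[3] stu_id=7, batch=UI → 1 match(es) in b → 1 row(s).
- a[4] stu_id=8, batch=QE → no match.
- a[5] stu_id=7, batch=QE → no match.
- a[6] stu_id=1, batch=UI → no match.
- a[7] stu_id=8, batch=QE → no match.
- plus 8 unmatched b row(s), each kept with NULL a columns.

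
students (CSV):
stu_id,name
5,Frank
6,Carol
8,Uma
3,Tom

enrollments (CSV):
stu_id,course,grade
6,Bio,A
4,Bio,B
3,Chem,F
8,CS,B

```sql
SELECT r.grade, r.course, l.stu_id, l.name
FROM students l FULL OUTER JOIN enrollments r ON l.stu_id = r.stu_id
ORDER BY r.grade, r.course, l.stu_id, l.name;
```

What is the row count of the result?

FULL OUTER JOIN keeps every row from both sides; unmatched rows get NULL for the other side's columns.
Matching on l.stu_id = r.stu_id.
Matched pairs: 3; unmatched l rows kept: 1; unmatched r rows kept: 1.
Total: 3 matched + 2 padded = 5 rows.

5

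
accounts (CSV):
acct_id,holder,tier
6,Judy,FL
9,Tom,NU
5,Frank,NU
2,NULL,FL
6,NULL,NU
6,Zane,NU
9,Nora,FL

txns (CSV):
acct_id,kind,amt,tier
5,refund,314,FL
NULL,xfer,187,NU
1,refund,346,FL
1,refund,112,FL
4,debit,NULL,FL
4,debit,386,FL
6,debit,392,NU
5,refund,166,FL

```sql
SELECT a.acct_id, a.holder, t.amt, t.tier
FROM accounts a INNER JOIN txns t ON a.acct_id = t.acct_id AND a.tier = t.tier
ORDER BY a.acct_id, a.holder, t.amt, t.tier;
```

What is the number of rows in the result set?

2

INNER JOIN keeps only pairs where the ON condition holds.
Matching on a.acct_id = t.acct_id AND a.tier = t.tier. A NULL in a compared column never satisfies the condition.
Matched pairs: 2.
Total: 2 rows.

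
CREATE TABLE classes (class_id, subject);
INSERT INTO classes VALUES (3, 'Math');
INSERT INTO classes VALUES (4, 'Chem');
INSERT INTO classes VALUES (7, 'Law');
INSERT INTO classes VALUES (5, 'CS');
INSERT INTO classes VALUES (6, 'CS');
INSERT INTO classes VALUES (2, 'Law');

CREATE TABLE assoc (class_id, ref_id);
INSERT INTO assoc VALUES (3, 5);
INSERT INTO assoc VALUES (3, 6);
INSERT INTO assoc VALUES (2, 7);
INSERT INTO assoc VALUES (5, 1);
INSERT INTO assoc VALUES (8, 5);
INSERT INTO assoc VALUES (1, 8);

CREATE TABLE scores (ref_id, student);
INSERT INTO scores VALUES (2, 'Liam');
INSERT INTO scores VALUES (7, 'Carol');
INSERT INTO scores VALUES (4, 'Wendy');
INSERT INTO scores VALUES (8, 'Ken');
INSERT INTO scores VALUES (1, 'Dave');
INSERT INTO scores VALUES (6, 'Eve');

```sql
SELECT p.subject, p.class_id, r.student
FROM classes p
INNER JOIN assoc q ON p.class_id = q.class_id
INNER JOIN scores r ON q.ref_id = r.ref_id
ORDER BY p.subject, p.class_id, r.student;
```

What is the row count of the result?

3

Evaluate left to right. First `classes p INNER JOIN assoc q` on class_id: 4 row(s).
Then INNER JOIN `scores r` on ref_id: keep only rows whose q.ref_id appears in r.
Result: 3 row(s).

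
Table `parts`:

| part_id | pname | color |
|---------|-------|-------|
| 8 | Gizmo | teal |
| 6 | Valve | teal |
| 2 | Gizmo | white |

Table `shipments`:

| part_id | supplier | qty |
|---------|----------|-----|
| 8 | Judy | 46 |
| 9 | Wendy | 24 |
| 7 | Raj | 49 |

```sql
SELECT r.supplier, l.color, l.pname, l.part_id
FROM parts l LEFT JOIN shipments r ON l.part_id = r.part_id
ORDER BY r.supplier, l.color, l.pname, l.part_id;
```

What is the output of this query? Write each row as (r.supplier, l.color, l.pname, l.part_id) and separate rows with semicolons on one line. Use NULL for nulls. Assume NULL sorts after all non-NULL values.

LEFT JOIN keeps every row from `parts`; unmatched rows get NULL for `shipments`'s columns.
Matching on l.part_id = r.part_id.
- part_id=8: 1 matching r row(s), so 1 row(s) emitted.
- part_id=6: no r row matches, row kept with r columns NULL.
- part_id=2: no r row matches, row kept with r columns NULL.
After projecting and ordering:
r.supplier | l.color | l.pname | l.part_id
Judy | teal | Gizmo | 8
NULL | teal | Valve | 6
NULL | white | Gizmo | 2

(Judy, teal, Gizmo, 8); (NULL, teal, Valve, 6); (NULL, white, Gizmo, 2)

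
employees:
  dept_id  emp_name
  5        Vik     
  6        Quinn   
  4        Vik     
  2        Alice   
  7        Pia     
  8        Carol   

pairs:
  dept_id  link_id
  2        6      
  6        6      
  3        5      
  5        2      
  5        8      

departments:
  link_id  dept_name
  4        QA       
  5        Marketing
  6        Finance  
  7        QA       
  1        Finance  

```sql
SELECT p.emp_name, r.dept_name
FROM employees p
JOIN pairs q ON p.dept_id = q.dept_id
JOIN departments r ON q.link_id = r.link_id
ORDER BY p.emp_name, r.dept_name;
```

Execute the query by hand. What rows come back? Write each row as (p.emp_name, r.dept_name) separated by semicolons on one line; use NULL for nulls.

Evaluate left to right. First `employees p INNER JOIN pairs q` on dept_id: 4 row(s).
Then INNER JOIN `departments r` on link_id: keep only rows whose q.link_id appears in r.

(Alice, Finance); (Quinn, Finance)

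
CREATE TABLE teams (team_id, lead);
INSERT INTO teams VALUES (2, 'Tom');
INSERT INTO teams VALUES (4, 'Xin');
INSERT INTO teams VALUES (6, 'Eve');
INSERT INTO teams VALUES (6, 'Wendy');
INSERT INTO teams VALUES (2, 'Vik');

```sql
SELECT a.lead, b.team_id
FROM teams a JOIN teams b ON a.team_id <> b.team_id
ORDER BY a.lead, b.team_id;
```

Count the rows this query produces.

16

INNER JOIN keeps only pairs where the ON condition holds.
Matching on a.team_id <> b.team_id.
Matched pairs: 16.
Total: 16 rows.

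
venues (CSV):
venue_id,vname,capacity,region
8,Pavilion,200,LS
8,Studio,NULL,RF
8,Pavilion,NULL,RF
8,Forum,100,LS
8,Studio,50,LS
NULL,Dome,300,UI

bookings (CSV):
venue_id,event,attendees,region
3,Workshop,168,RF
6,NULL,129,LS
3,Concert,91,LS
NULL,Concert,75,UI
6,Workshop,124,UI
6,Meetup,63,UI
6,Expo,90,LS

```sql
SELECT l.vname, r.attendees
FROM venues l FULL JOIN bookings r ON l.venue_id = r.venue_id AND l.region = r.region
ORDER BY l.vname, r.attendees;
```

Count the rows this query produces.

13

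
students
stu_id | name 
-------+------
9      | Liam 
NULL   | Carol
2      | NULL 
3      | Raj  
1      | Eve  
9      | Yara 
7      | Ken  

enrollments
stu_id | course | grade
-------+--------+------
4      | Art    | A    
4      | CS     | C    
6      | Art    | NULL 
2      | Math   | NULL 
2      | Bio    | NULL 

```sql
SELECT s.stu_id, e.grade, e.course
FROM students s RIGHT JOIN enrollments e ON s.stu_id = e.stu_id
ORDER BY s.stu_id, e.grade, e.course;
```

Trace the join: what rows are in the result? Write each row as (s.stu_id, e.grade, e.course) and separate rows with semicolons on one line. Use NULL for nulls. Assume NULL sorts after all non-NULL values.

(2, NULL, Bio); (2, NULL, Math); (NULL, A, Art); (NULL, C, CS); (NULL, NULL, Art)

RIGHT JOIN keeps every row from `enrollments`; unmatched rows get NULL for `students`'s columns.
Matching on s.stu_id = e.stu_id. A NULL in a compared column never satisfies the condition.
Matched pairs: 2; unmatched e rows kept: 3.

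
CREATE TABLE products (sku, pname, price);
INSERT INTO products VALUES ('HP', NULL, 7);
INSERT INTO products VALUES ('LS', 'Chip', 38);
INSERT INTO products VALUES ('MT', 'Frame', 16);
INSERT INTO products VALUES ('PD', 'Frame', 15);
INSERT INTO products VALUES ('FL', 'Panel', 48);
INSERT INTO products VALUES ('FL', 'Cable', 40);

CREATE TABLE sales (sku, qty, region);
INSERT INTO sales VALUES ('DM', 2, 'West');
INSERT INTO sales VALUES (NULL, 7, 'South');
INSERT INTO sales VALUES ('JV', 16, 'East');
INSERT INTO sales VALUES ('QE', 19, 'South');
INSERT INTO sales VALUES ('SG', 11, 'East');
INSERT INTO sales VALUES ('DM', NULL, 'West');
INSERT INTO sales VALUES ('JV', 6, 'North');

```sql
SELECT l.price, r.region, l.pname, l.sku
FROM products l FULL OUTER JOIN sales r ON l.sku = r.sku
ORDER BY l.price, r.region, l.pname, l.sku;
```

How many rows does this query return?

FULL OUTER JOIN keeps every row from both sides; unmatched rows get NULL for the other side's columns.
Matching on l.sku = r.sku. A NULL in a compared column never satisfies the condition.
- l[0] sku=HP → no match; kept with NULLs on the r side.
- l[1] sku=LS → no match; kept with NULLs on the r side.
- l[2] sku=MT → no match; kept with NULLs on the r side.
- l[3] sku=PD → no match; kept with NULLs on the r side.
- l[4] sku=FL → no match; kept with NULLs on the r side.
- l[5] sku=FL → no match; kept with NULLs on the r side.
- plus 7 unmatched r row(s), each kept with NULL l columns.
Total: 0 matched + 13 padded = 13 rows.

13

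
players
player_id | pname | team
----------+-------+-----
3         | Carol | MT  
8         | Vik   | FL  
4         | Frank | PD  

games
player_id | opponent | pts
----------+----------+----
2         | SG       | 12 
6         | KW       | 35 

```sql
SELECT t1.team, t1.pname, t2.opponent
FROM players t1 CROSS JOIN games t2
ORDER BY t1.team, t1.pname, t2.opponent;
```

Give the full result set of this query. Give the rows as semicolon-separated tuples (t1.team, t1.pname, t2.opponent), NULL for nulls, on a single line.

(FL, Vik, KW); (FL, Vik, SG); (MT, Carol, KW); (MT, Carol, SG); (PD, Frank, KW); (PD, Frank, SG)

CROSS JOIN pairs every row of `players` with every row of `games`: 3 × 2 = 6 rows.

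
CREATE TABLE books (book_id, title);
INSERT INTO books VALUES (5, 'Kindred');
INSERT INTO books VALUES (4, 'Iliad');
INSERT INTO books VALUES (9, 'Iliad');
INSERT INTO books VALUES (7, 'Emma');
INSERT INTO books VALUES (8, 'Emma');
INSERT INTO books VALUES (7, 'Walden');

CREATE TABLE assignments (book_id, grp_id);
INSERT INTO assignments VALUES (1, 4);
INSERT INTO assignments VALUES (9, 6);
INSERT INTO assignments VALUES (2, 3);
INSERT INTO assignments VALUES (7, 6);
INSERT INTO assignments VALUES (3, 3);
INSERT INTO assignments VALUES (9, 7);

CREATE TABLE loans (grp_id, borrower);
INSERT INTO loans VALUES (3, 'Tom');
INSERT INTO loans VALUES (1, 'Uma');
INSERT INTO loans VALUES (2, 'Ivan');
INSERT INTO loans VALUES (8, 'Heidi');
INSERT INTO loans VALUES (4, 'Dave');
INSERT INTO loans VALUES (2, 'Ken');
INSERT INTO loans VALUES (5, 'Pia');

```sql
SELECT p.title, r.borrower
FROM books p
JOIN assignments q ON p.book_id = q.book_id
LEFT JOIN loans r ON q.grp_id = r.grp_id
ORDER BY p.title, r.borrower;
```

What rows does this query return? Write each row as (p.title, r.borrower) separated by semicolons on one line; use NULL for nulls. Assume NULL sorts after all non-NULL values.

(Emma, NULL); (Iliad, NULL); (Iliad, NULL); (Walden, NULL)

Evaluate left to right. First `books p INNER JOIN assignments q` on book_id: 4 row(s).
Then LEFT JOIN `loans r` on grp_id: each of those 4 rows is kept; rows whose q.grp_id has no match in r get NULL for r's columns.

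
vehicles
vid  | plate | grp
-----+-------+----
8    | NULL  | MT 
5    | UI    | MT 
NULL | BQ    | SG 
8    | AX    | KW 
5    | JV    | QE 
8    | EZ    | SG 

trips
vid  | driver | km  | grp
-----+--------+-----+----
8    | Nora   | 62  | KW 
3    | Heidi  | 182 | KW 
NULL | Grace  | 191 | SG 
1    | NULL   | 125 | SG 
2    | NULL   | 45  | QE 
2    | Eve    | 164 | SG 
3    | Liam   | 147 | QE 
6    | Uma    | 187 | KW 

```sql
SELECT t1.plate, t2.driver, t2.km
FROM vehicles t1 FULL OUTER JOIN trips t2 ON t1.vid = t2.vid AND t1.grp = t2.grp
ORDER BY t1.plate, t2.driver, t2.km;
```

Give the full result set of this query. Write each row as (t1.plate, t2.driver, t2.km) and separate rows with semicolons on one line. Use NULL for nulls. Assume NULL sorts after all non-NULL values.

(AX, Nora, 62); (BQ, NULL, NULL); (EZ, NULL, NULL); (JV, NULL, NULL); (UI, NULL, NULL); (NULL, Eve, 164); (NULL, Grace, 191); (NULL, Heidi, 182); (NULL, Liam, 147); (NULL, Uma, 187); (NULL, NULL, 45); (NULL, NULL, 125); (NULL, NULL, NULL)

FULL OUTER JOIN keeps every row from both sides; unmatched rows get NULL for the other side's columns.
Matching on t1.vid = t2.vid AND t1.grp = t2.grp. A NULL in a compared column never satisfies the condition.
- t1 (vid=8, grp=MT) has no partner → padded with NULL.
- t1 (vid=5, grp=MT) has no partner → padded with NULL.
- t1 (vid=NULL, grp=SG) has no partner → padded with NULL.
- t1 (vid=8, grp=KW) pairs with 1 row(s) of t2.
- t1 (vid=5, grp=QE) has no partner → padded with NULL.
- t1 (vid=8, grp=SG) has no partner → padded with NULL.
- 7 t2 row(s) had no t1 match → kept, t1 columns NULL.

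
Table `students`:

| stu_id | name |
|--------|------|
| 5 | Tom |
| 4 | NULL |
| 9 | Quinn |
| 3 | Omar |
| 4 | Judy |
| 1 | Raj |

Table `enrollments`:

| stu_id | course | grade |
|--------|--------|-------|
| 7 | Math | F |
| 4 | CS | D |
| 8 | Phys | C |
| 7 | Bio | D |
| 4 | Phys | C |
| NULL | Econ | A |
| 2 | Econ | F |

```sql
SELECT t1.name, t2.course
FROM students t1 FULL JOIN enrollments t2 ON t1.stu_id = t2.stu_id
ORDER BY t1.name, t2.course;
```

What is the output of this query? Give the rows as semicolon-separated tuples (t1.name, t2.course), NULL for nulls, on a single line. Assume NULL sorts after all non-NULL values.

(Judy, CS); (Judy, Phys); (Omar, NULL); (Quinn, NULL); (Raj, NULL); (Tom, NULL); (NULL, Bio); (NULL, CS); (NULL, Econ); (NULL, Econ); (NULL, Math); (NULL, Phys); (NULL, Phys)

FULL OUTER JOIN keeps every row from both sides; unmatched rows get NULL for the other side's columns.
Matching on t1.stu_id = t2.stu_id. A NULL in a compared column never satisfies the condition.
- t1 row (stu_id=5): no match → kept, t2 columns NULL.
- t1 row (stu_id=4): matches 2 t2 row(s) → 2 output row(s).
- t1 row (stu_id=9): no match → kept, t2 columns NULL.
- t1 row (stu_id=3): no match → kept, t2 columns NULL.
- t1 row (stu_id=4): matches 2 t2 row(s) → 2 output row(s).
- t1 row (stu_id=1): no match → kept, t2 columns NULL.
- 5 row(s) from t2 found no t1 partner → padded with NULL.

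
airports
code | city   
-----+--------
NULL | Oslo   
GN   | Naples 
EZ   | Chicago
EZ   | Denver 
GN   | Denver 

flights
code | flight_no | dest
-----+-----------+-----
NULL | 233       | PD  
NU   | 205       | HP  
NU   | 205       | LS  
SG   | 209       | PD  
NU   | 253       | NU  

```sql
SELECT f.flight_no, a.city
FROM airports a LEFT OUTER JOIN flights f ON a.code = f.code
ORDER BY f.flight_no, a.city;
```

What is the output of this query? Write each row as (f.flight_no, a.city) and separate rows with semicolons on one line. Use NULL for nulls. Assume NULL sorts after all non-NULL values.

LEFT JOIN keeps every row from `airports`; unmatched rows get NULL for `flights`'s columns.
Matching on a.code = f.code. A NULL in a compared column never satisfies the condition.
- a (code=NULL) has no partner → padded with NULL.
- a (code=GN) has no partner → padded with NULL.
- a (code=EZ) has no partner → padded with NULL.
- a (code=EZ) has no partner → padded with NULL.
- a (code=GN) has no partner → padded with NULL.
After projecting and ordering:
f.flight_no | a.city
NULL | Chicago
NULL | Denver
NULL | Denver
NULL | Naples
NULL | Oslo

(NULL, Chicago); (NULL, Denver); (NULL, Denver); (NULL, Naples); (NULL, Oslo)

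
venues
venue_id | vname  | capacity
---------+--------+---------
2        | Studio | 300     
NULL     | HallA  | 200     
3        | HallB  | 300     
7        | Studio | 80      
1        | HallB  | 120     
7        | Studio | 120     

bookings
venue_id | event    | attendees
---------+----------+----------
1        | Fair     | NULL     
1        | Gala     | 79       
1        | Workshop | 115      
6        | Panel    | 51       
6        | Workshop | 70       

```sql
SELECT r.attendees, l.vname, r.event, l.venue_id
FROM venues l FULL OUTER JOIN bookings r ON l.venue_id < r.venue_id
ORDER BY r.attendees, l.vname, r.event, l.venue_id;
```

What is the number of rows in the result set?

12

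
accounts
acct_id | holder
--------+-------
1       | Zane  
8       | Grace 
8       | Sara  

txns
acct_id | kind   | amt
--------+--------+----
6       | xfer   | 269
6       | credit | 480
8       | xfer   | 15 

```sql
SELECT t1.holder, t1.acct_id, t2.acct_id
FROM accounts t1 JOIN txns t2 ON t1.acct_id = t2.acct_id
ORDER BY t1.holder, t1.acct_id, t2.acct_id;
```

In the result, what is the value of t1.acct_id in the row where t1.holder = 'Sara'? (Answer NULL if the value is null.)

8

INNER JOIN keeps only pairs where the ON condition holds.
Matching on t1.acct_id = t2.acct_id.
- t1[0] acct_id=1 → no match; dropped.
- t1[1] acct_id=8 → 1 match(es) in t2 → 1 row(s).
- t1[2] acct_id=8 → 1 match(es) in t2 → 1 row(s).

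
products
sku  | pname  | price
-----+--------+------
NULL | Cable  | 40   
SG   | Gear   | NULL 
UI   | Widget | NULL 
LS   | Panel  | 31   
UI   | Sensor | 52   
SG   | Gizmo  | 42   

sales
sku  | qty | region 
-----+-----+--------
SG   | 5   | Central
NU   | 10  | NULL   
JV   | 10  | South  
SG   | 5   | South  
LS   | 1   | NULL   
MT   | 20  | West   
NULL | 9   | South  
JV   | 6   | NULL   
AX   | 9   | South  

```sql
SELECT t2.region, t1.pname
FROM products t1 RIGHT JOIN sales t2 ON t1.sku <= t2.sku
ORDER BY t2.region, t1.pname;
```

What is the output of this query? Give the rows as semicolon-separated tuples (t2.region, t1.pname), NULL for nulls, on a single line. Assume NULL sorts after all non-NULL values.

(Central, Gear); (Central, Gizmo); (Central, Panel); (South, Gear); (South, Gizmo); (South, Panel); (South, NULL); (South, NULL); (South, NULL); (West, Panel); (NULL, Panel); (NULL, Panel); (NULL, NULL)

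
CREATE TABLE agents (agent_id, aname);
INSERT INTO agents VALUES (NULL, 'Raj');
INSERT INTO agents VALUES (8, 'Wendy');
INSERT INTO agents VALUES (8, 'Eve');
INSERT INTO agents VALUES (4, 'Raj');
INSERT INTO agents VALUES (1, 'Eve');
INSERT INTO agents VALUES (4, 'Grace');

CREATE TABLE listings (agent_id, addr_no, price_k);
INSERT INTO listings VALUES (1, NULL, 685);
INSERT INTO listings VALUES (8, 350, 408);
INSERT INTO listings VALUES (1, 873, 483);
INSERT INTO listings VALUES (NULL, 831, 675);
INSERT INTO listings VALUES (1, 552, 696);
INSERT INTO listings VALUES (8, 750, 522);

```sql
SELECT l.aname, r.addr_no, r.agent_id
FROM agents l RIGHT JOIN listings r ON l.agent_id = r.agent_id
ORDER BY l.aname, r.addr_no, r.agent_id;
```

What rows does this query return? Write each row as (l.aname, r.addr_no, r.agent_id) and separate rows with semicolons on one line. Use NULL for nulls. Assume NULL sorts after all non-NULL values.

(Eve, 350, 8); (Eve, 552, 1); (Eve, 750, 8); (Eve, 873, 1); (Eve, NULL, 1); (Wendy, 350, 8); (Wendy, 750, 8); (NULL, 831, NULL)

RIGHT JOIN keeps every row from `listings`; unmatched rows get NULL for `agents`'s columns.
Matching on l.agent_id = r.agent_id. A NULL in a compared column never satisfies the condition.
- l[0] agent_id=NULL → no match.
- l[1] agent_id=8 → 2 match(es) in r → 2 row(s).
- l[2] agent_id=8 → 2 match(es) in r → 2 row(s).
- l[3] agent_id=4 → no match.
- l[4] agent_id=1 → 3 match(es) in r → 3 row(s).
- l[5] agent_id=4 → no match.
- plus 1 unmatched r row(s), each kept with NULL l columns.
After projecting and ordering:
l.aname | r.addr_no | r.agent_id
Eve | 350 | 8
Eve | 552 | 1
Eve | 750 | 8
Eve | 873 | 1
Eve | NULL | 1
Wendy | 350 | 8
Wendy | 750 | 8
NULL | 831 | NULL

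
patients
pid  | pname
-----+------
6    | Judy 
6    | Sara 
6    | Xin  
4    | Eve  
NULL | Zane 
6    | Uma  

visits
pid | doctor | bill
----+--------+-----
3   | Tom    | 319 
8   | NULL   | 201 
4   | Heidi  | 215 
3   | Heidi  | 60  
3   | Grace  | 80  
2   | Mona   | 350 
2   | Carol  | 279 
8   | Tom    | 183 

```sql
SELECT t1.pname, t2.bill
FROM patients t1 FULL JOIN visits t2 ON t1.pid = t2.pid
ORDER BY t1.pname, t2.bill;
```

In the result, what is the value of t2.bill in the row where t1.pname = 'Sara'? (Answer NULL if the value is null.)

NULL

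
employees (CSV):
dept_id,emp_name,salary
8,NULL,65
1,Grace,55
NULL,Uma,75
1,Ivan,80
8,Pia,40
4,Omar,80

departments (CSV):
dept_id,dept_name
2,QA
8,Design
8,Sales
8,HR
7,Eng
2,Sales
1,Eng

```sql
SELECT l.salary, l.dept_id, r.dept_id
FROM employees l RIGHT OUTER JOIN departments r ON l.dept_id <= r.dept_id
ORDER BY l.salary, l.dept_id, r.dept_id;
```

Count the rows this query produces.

24

RIGHT JOIN keeps every row from `departments`; unmatched rows get NULL for `employees`'s columns.
Matching on l.dept_id <= r.dept_id. A NULL in a compared column never satisfies the condition.
- l (dept_id=8) pairs with 3 row(s) of r.
- l (dept_id=1) pairs with 7 row(s) of r.
- l (dept_id=NULL) has no partner in r.
- l (dept_id=1) pairs with 7 row(s) of r.
- l (dept_id=8) pairs with 3 row(s) of r.
- l (dept_id=4) pairs with 4 row(s) of r.
- every r row matched at least one l row.
Total: 24 rows.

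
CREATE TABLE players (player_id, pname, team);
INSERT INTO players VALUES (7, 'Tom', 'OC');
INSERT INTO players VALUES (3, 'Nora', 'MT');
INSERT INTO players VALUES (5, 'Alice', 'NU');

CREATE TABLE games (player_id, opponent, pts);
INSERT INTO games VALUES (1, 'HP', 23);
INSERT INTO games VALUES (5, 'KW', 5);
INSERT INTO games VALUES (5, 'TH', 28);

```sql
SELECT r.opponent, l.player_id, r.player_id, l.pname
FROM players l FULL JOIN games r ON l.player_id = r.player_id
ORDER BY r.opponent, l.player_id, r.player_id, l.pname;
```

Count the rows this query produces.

5

FULL OUTER JOIN keeps every row from both sides; unmatched rows get NULL for the other side's columns.
Matching on l.player_id = r.player_id.
Matched pairs: 2; unmatched l rows kept: 2; unmatched r rows kept: 1.
Total: 2 matched + 3 padded = 5 rows.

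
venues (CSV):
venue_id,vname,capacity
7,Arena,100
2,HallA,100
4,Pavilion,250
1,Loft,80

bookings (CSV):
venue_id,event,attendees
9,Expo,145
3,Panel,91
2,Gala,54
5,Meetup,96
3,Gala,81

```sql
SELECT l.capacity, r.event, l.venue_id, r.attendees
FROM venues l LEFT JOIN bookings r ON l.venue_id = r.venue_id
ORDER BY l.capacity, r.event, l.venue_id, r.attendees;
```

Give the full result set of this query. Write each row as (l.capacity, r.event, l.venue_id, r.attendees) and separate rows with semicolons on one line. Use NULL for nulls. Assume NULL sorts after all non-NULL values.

(80, NULL, 1, NULL); (100, Gala, 2, 54); (100, NULL, 7, NULL); (250, NULL, 4, NULL)

LEFT JOIN keeps every row from `venues`; unmatched rows get NULL for `bookings`'s columns.
Matching on l.venue_id = r.venue_id.
Matched pairs: 1; unmatched l rows kept: 3.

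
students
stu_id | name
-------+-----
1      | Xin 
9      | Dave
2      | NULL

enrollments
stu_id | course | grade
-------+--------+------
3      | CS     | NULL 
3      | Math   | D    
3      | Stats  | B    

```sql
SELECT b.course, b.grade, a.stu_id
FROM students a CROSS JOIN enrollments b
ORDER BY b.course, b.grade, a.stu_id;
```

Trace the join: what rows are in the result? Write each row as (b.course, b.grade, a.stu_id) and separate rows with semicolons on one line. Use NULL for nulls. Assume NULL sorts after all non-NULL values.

(CS, NULL, 1); (CS, NULL, 2); (CS, NULL, 9); (Math, D, 1); (Math, D, 2); (Math, D, 9); (Stats, B, 1); (Stats, B, 2); (Stats, B, 9)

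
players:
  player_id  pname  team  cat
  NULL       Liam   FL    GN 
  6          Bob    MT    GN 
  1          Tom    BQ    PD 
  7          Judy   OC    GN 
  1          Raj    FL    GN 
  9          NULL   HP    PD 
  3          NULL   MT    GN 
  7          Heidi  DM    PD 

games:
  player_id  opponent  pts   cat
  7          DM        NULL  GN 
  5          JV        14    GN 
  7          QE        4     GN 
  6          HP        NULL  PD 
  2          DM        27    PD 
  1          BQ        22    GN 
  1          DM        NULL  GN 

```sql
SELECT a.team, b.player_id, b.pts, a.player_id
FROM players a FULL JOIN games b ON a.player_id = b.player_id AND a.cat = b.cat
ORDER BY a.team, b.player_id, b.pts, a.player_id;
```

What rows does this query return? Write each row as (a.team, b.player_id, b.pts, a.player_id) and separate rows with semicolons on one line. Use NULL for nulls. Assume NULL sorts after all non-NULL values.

FULL OUTER JOIN keeps every row from both sides; unmatched rows get NULL for the other side's columns.
Matching on a.player_id = b.player_id AND a.cat = b.cat. A NULL in a compared column never satisfies the condition.
- player_id=NULL, cat=GN: no b row matches, row kept with b columns NULL.
- player_id=6, cat=GN: no b row matches, row kept with b columns NULL.
- player_id=1, cat=PD: no b row matches, row kept with b columns NULL.
- player_id=7, cat=GN: 2 matching b row(s), so 2 row(s) emitted.
- player_id=1, cat=GN: 2 matching b row(s), so 2 row(s) emitted.
- player_id=9, cat=PD: no b row matches, row kept with b columns NULL.
- player_id=3, cat=GN: no b row matches, row kept with b columns NULL.
- player_id=7, cat=PD: no b row matches, row kept with b columns NULL.
- plus 3 unmatched b row(s), each kept with NULL a columns.

(BQ, NULL, NULL, 1); (DM, NULL, NULL, 7); (FL, 1, 22, 1); (FL, 1, NULL, 1); (FL, NULL, NULL, NULL); (HP, NULL, NULL, 9); (MT, NULL, NULL, 3); (MT, NULL, NULL, 6); (OC, 7, 4, 7); (OC, 7, NULL, 7); (NULL, 2, 27, NULL); (NULL, 5, 14, NULL); (NULL, 6, NULL, NULL)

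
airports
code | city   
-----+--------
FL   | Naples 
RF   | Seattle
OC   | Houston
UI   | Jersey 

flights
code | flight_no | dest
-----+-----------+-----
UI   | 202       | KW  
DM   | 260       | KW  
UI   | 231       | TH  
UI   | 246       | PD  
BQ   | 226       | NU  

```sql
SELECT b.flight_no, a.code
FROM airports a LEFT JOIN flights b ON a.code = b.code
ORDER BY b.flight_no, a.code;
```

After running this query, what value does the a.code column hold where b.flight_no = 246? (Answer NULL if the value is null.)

UI

LEFT JOIN keeps every row from `airports`; unmatched rows get NULL for `flights`'s columns.
Matching on a.code = b.code.
- code=FL: no b row matches, row kept with b columns NULL.
- code=RF: no b row matches, row kept with b columns NULL.
- code=OC: no b row matches, row kept with b columns NULL.
- code=UI: 3 matching b row(s), so 3 row(s) emitted.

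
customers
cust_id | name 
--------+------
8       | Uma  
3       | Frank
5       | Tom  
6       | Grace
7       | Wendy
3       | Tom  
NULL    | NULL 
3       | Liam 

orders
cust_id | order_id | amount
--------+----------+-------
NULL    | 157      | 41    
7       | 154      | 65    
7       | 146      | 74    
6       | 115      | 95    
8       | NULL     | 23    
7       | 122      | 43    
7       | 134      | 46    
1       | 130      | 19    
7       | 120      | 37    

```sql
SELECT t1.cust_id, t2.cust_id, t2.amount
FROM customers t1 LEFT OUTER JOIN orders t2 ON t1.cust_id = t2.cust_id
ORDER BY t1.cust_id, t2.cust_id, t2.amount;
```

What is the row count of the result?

LEFT JOIN keeps every row from `customers`; unmatched rows get NULL for `orders`'s columns.
Matching on t1.cust_id = t2.cust_id. A NULL in a compared column never satisfies the condition.
Matched pairs: 7; unmatched t1 rows kept: 5.
Total: 7 matched + 5 padded = 12 rows.

12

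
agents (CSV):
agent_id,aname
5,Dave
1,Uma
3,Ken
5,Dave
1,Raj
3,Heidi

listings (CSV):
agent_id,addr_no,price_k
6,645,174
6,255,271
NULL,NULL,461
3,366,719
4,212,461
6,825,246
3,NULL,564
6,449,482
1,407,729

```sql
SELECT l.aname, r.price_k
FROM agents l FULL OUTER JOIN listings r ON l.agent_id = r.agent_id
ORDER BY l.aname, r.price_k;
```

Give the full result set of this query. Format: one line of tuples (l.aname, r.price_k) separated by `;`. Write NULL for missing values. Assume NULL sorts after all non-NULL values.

(Dave, NULL); (Dave, NULL); (Heidi, 564); (Heidi, 719); (Ken, 564); (Ken, 719); (Raj, 729); (Uma, 729); (NULL, 174); (NULL, 246); (NULL, 271); (NULL, 461); (NULL, 461); (NULL, 482)

FULL OUTER JOIN keeps every row from both sides; unmatched rows get NULL for the other side's columns.
Matching on l.agent_id = r.agent_id. A NULL in a compared column never satisfies the condition.
- l[0] agent_id=5 → no match; kept with NULLs on the r side.
- l[1] agent_id=1 → 1 match(es) in r → 1 row(s).
- l[2] agent_id=3 → 2 match(es) in r → 2 row(s).
- l[3] agent_id=5 → no match; kept with NULLs on the r side.
- l[4] agent_id=1 → 1 match(es) in r → 1 row(s).
- l[5] agent_id=3 → 2 match(es) in r → 2 row(s).
- 6 r row(s) had no l match → kept, l columns NULL.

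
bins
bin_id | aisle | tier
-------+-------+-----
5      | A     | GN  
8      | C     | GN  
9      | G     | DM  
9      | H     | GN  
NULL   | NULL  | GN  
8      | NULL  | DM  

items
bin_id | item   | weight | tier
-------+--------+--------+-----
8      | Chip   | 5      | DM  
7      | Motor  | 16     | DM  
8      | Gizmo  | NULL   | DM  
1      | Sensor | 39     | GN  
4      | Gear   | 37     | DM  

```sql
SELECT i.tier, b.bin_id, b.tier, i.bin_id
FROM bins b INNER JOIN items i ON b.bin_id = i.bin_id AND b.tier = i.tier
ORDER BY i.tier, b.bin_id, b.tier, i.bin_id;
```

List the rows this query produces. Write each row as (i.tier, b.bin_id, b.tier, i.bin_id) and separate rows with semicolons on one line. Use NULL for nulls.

INNER JOIN keeps only pairs where the ON condition holds.
Matching on b.bin_id = i.bin_id AND b.tier = i.tier. A NULL in a compared column never satisfies the condition.
- bin_id=5, tier=GN: no matching i row, dropped.
- bin_id=8, tier=GN: no matching i row, dropped.
- bin_id=9, tier=DM: no matching i row, dropped.
- bin_id=9, tier=GN: no matching i row, dropped.
- bin_id=NULL, tier=GN: no matching i row, dropped.
- bin_id=8, tier=DM: 2 matching i row(s), so 2 row(s) emitted.
After projecting and ordering:
i.tier | b.bin_id | b.tier | i.bin_id
DM | 8 | DM | 8
DM | 8 | DM | 8

(DM, 8, DM, 8); (DM, 8, DM, 8)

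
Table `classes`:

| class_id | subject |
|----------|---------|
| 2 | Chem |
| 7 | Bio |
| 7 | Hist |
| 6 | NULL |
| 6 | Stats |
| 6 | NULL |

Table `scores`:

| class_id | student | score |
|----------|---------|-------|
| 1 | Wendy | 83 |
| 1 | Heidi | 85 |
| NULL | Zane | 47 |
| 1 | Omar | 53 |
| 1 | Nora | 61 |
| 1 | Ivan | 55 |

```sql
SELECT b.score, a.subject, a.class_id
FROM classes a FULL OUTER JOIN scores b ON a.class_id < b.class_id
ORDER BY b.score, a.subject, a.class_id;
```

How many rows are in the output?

12

FULL OUTER JOIN keeps every row from both sides; unmatched rows get NULL for the other side's columns.
Matching on a.class_id < b.class_id. A NULL in a compared column never satisfies the condition.
- a (class_id=2) has no partner → padded with NULL.
- a (class_id=7) has no partner → padded with NULL.
- a (class_id=7) has no partner → padded with NULL.
- a (class_id=6) has no partner → padded with NULL.
- a (class_id=6) has no partner → padded with NULL.
- a (class_id=6) has no partner → padded with NULL.
- plus 6 unmatched b row(s), each kept with NULL a columns.
Total: 0 matched + 12 padded = 12 rows.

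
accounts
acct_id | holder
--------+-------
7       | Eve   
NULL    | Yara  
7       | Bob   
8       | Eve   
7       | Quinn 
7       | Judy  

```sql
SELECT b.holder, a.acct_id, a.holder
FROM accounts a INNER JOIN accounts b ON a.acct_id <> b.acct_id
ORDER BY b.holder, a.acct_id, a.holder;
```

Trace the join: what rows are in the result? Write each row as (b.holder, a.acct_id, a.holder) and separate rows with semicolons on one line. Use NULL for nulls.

(Bob, 8, Eve); (Eve, 7, Bob); (Eve, 7, Eve); (Eve, 7, Judy); (Eve, 7, Quinn); (Eve, 8, Eve); (Judy, 8, Eve); (Quinn, 8, Eve)

INNER JOIN keeps only pairs where the ON condition holds.
Matching on a.acct_id <> b.acct_id. A NULL in a compared column never satisfies the condition.
- a row (acct_id=7): matches 1 b row(s) → 1 output row(s).
- a row (acct_id=NULL): no match → dropped.
- a row (acct_id=7): matches 1 b row(s) → 1 output row(s).
- a row (acct_id=8): matches 4 b row(s) → 4 output row(s).
- a row (acct_id=7): matches 1 b row(s) → 1 output row(s).
- a row (acct_id=7): matches 1 b row(s) → 1 output row(s).
After projecting and ordering:
b.holder | a.acct_id | a.holder
Bob | 8 | Eve
Eve | 7 | Bob
Eve | 7 | Eve
Eve | 7 | Judy
Eve | 7 | Quinn
Eve | 8 | Eve
Judy | 8 | Eve
Quinn | 8 | Eve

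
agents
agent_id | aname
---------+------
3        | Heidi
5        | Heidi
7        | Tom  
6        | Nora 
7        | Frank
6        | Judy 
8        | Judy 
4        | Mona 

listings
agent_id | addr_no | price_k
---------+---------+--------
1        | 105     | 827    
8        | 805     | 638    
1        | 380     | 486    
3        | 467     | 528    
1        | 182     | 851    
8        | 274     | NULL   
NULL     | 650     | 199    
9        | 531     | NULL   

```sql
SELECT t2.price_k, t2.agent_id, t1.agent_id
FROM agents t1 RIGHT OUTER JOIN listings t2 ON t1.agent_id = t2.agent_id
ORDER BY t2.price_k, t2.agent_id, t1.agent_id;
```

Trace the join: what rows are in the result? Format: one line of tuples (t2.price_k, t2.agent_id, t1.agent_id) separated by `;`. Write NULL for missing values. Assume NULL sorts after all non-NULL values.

(199, NULL, NULL); (486, 1, NULL); (528, 3, 3); (638, 8, 8); (827, 1, NULL); (851, 1, NULL); (NULL, 8, 8); (NULL, 9, NULL)

RIGHT JOIN keeps every row from `listings`; unmatched rows get NULL for `agents`'s columns.
Matching on t1.agent_id = t2.agent_id. A NULL in a compared column never satisfies the condition.
- t1 (agent_id=3) pairs with 1 row(s) of t2.
- t1 (agent_id=5) has no partner in t2.
- t1 (agent_id=7) has no partner in t2.
- t1 (agent_id=6) has no partner in t2.
- t1 (agent_id=7) has no partner in t2.
- t1 (agent_id=6) has no partner in t2.
- t1 (agent_id=8) pairs with 2 row(s) of t2.
- t1 (agent_id=4) has no partner in t2.
- 5 row(s) from t2 found no t1 partner → padded with NULL.
After projecting and ordering:
t2.price_k | t2.agent_id | t1.agent_id
199 | NULL | NULL
486 | 1 | NULL
528 | 3 | 3
638 | 8 | 8
827 | 1 | NULL
851 | 1 | NULL
NULL | 8 | 8
NULL | 9 | NULL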